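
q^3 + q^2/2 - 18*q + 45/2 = (q - 3)*(q - 3/2)*(q + 5)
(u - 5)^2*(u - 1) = u^3 - 11*u^2 + 35*u - 25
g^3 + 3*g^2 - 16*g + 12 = (g - 2)*(g - 1)*(g + 6)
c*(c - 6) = c^2 - 6*c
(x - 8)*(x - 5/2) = x^2 - 21*x/2 + 20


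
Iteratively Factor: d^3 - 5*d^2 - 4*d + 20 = (d - 2)*(d^2 - 3*d - 10) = (d - 5)*(d - 2)*(d + 2)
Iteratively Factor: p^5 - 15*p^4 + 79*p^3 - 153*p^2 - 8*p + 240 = (p + 1)*(p^4 - 16*p^3 + 95*p^2 - 248*p + 240) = (p - 3)*(p + 1)*(p^3 - 13*p^2 + 56*p - 80) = (p - 5)*(p - 3)*(p + 1)*(p^2 - 8*p + 16) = (p - 5)*(p - 4)*(p - 3)*(p + 1)*(p - 4)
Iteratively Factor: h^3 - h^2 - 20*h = (h + 4)*(h^2 - 5*h) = h*(h + 4)*(h - 5)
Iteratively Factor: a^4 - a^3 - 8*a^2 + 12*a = (a)*(a^3 - a^2 - 8*a + 12) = a*(a - 2)*(a^2 + a - 6) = a*(a - 2)*(a + 3)*(a - 2)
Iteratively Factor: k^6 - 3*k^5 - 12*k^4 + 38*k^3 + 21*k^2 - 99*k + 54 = (k - 3)*(k^5 - 12*k^3 + 2*k^2 + 27*k - 18) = (k - 3)*(k - 1)*(k^4 + k^3 - 11*k^2 - 9*k + 18) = (k - 3)*(k - 1)^2*(k^3 + 2*k^2 - 9*k - 18) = (k - 3)^2*(k - 1)^2*(k^2 + 5*k + 6) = (k - 3)^2*(k - 1)^2*(k + 3)*(k + 2)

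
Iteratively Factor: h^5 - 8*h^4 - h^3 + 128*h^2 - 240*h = (h)*(h^4 - 8*h^3 - h^2 + 128*h - 240) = h*(h - 4)*(h^3 - 4*h^2 - 17*h + 60) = h*(h - 4)*(h + 4)*(h^2 - 8*h + 15) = h*(h - 5)*(h - 4)*(h + 4)*(h - 3)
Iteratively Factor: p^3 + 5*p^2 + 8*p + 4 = (p + 2)*(p^2 + 3*p + 2) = (p + 2)^2*(p + 1)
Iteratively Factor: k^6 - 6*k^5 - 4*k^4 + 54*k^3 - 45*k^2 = (k - 5)*(k^5 - k^4 - 9*k^3 + 9*k^2) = k*(k - 5)*(k^4 - k^3 - 9*k^2 + 9*k) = k*(k - 5)*(k + 3)*(k^3 - 4*k^2 + 3*k) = k*(k - 5)*(k - 3)*(k + 3)*(k^2 - k) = k^2*(k - 5)*(k - 3)*(k + 3)*(k - 1)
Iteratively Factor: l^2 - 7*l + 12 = (l - 4)*(l - 3)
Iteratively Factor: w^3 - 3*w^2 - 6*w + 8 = (w - 4)*(w^2 + w - 2) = (w - 4)*(w + 2)*(w - 1)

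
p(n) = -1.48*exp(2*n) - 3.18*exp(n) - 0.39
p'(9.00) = -194379276.45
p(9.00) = -97202522.52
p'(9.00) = -194379276.45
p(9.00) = -97202522.52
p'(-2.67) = -0.23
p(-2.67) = -0.62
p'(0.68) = -17.81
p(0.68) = -12.43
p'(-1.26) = -1.14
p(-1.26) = -1.41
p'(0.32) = -9.99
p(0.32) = -7.58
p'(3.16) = -1719.45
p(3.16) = -897.59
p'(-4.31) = -0.04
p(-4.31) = -0.43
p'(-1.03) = -1.51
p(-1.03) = -1.71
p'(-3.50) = -0.10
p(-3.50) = -0.49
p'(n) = -2.96*exp(2*n) - 3.18*exp(n)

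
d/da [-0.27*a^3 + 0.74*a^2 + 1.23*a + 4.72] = -0.81*a^2 + 1.48*a + 1.23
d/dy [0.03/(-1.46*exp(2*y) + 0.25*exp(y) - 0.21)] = (0.0876*exp(y) - 0.0075)*exp(y)/(1.46*exp(2*y) - 0.25*exp(y) + 0.21)^2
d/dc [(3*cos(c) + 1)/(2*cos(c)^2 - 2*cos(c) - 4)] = (-3*sin(c)^2 + 2*cos(c) + 8)*sin(c)/(2*(sin(c)^2 + cos(c) + 1)^2)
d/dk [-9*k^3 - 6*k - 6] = -27*k^2 - 6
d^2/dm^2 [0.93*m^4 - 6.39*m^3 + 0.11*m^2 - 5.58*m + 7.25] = 11.16*m^2 - 38.34*m + 0.22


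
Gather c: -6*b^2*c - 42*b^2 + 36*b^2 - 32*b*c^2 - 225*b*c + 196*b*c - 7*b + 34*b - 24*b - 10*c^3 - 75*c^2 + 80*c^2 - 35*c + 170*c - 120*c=-6*b^2 + 3*b - 10*c^3 + c^2*(5 - 32*b) + c*(-6*b^2 - 29*b + 15)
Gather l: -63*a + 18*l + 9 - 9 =-63*a + 18*l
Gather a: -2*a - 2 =-2*a - 2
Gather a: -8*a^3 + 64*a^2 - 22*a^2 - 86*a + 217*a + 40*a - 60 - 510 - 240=-8*a^3 + 42*a^2 + 171*a - 810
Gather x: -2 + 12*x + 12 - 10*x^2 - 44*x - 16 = -10*x^2 - 32*x - 6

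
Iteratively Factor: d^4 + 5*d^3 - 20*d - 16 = (d + 1)*(d^3 + 4*d^2 - 4*d - 16) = (d - 2)*(d + 1)*(d^2 + 6*d + 8) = (d - 2)*(d + 1)*(d + 4)*(d + 2)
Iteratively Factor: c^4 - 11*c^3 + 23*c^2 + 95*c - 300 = (c + 3)*(c^3 - 14*c^2 + 65*c - 100) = (c - 5)*(c + 3)*(c^2 - 9*c + 20) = (c - 5)^2*(c + 3)*(c - 4)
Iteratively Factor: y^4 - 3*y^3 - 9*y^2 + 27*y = (y - 3)*(y^3 - 9*y) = y*(y - 3)*(y^2 - 9) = y*(y - 3)^2*(y + 3)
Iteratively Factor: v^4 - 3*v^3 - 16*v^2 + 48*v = (v)*(v^3 - 3*v^2 - 16*v + 48) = v*(v - 3)*(v^2 - 16) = v*(v - 4)*(v - 3)*(v + 4)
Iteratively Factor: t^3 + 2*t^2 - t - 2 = (t - 1)*(t^2 + 3*t + 2) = (t - 1)*(t + 1)*(t + 2)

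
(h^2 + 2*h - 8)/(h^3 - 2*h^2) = (h + 4)/h^2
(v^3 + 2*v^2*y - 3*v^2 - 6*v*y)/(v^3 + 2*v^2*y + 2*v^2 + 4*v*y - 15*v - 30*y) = v/(v + 5)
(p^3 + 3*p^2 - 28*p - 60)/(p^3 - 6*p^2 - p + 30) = (p + 6)/(p - 3)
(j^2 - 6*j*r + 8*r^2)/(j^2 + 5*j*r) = (j^2 - 6*j*r + 8*r^2)/(j*(j + 5*r))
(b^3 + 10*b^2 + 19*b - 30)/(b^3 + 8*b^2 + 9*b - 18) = (b + 5)/(b + 3)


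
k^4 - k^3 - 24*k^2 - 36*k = k*(k - 6)*(k + 2)*(k + 3)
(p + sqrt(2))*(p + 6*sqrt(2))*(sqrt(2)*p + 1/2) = sqrt(2)*p^3 + 29*p^2/2 + 31*sqrt(2)*p/2 + 6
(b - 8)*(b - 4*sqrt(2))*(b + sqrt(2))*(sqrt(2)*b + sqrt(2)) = sqrt(2)*b^4 - 7*sqrt(2)*b^3 - 6*b^3 - 16*sqrt(2)*b^2 + 42*b^2 + 48*b + 56*sqrt(2)*b + 64*sqrt(2)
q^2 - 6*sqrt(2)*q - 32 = (q - 8*sqrt(2))*(q + 2*sqrt(2))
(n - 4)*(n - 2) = n^2 - 6*n + 8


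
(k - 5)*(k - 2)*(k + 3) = k^3 - 4*k^2 - 11*k + 30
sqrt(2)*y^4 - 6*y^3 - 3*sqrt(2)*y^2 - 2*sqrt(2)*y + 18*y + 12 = (y - 2)*(y + 1)*(y - 3*sqrt(2))*(sqrt(2)*y + sqrt(2))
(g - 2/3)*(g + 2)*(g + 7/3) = g^3 + 11*g^2/3 + 16*g/9 - 28/9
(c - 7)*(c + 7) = c^2 - 49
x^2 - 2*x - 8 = (x - 4)*(x + 2)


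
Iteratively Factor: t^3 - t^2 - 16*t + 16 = (t - 1)*(t^2 - 16) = (t - 4)*(t - 1)*(t + 4)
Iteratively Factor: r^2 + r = (r)*(r + 1)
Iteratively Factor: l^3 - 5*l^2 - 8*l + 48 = (l + 3)*(l^2 - 8*l + 16) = (l - 4)*(l + 3)*(l - 4)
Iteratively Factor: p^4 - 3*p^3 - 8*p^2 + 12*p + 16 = (p + 2)*(p^3 - 5*p^2 + 2*p + 8) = (p - 4)*(p + 2)*(p^2 - p - 2) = (p - 4)*(p + 1)*(p + 2)*(p - 2)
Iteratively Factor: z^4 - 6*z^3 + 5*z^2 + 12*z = (z - 3)*(z^3 - 3*z^2 - 4*z) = (z - 4)*(z - 3)*(z^2 + z) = (z - 4)*(z - 3)*(z + 1)*(z)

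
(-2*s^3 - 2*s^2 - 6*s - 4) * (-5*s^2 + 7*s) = 10*s^5 - 4*s^4 + 16*s^3 - 22*s^2 - 28*s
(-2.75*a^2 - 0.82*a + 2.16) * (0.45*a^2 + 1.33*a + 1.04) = -1.2375*a^4 - 4.0265*a^3 - 2.9786*a^2 + 2.02*a + 2.2464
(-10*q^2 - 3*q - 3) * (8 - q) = 10*q^3 - 77*q^2 - 21*q - 24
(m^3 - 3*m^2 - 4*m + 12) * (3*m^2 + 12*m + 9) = 3*m^5 + 3*m^4 - 39*m^3 - 39*m^2 + 108*m + 108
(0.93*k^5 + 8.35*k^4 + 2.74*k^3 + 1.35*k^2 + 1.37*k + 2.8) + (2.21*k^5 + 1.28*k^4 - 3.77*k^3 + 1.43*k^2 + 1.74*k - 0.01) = 3.14*k^5 + 9.63*k^4 - 1.03*k^3 + 2.78*k^2 + 3.11*k + 2.79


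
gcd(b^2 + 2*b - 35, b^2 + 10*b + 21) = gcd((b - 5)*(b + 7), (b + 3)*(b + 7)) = b + 7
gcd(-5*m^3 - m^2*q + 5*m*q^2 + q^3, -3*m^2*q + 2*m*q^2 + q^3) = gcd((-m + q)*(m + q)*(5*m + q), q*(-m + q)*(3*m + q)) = -m + q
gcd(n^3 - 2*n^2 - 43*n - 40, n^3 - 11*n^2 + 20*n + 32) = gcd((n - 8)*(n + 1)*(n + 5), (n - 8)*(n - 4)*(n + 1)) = n^2 - 7*n - 8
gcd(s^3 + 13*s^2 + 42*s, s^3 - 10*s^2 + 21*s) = s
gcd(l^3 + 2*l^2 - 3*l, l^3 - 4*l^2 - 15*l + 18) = l^2 + 2*l - 3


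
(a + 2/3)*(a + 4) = a^2 + 14*a/3 + 8/3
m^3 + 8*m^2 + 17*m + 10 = (m + 1)*(m + 2)*(m + 5)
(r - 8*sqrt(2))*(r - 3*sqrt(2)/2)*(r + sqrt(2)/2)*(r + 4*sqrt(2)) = r^4 - 5*sqrt(2)*r^3 - 115*r^2/2 + 70*sqrt(2)*r + 96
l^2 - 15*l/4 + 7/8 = (l - 7/2)*(l - 1/4)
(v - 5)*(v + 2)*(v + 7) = v^3 + 4*v^2 - 31*v - 70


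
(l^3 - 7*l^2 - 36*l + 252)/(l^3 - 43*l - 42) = (l - 6)/(l + 1)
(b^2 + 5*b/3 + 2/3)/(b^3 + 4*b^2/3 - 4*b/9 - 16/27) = 9*(b + 1)/(9*b^2 + 6*b - 8)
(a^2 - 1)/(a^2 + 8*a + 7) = (a - 1)/(a + 7)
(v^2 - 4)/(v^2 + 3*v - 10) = (v + 2)/(v + 5)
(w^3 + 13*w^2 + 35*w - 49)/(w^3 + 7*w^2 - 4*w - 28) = (w^2 + 6*w - 7)/(w^2 - 4)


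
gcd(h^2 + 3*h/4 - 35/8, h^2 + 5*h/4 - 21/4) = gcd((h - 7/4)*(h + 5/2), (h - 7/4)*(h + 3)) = h - 7/4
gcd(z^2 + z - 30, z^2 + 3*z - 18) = z + 6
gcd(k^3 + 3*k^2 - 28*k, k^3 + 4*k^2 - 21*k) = k^2 + 7*k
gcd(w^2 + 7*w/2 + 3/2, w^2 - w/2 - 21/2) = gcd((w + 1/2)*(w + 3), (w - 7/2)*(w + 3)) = w + 3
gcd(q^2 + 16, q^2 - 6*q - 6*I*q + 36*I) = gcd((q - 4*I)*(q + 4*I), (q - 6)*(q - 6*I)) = 1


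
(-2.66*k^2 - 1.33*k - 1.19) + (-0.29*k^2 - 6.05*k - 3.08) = -2.95*k^2 - 7.38*k - 4.27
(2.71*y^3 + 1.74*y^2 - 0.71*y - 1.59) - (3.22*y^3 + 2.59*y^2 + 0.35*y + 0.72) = -0.51*y^3 - 0.85*y^2 - 1.06*y - 2.31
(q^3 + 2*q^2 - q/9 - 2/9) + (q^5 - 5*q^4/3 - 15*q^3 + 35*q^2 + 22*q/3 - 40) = q^5 - 5*q^4/3 - 14*q^3 + 37*q^2 + 65*q/9 - 362/9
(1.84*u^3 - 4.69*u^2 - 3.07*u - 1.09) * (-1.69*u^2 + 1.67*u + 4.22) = -3.1096*u^5 + 10.9989*u^4 + 5.1208*u^3 - 23.0766*u^2 - 14.7757*u - 4.5998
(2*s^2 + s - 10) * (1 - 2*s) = -4*s^3 + 21*s - 10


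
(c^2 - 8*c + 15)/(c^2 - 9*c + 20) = (c - 3)/(c - 4)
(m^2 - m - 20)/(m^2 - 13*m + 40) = (m + 4)/(m - 8)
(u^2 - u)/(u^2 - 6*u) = (u - 1)/(u - 6)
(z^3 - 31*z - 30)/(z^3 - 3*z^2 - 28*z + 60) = (z + 1)/(z - 2)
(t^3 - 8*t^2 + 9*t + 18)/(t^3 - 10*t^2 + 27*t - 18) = (t + 1)/(t - 1)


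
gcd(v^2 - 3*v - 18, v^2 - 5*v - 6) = v - 6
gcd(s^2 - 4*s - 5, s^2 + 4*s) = 1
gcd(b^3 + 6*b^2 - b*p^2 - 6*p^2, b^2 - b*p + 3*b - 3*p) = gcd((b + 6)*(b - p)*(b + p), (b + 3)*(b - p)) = -b + p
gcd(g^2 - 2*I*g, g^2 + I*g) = g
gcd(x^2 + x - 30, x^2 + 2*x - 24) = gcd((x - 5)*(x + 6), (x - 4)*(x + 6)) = x + 6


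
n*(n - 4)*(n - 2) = n^3 - 6*n^2 + 8*n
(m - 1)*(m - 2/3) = m^2 - 5*m/3 + 2/3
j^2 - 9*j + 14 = (j - 7)*(j - 2)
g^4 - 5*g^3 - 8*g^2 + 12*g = g*(g - 6)*(g - 1)*(g + 2)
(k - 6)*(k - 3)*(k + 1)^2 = k^4 - 7*k^3 + k^2 + 27*k + 18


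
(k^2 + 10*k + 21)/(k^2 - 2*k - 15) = (k + 7)/(k - 5)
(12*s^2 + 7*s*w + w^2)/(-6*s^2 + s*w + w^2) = (-4*s - w)/(2*s - w)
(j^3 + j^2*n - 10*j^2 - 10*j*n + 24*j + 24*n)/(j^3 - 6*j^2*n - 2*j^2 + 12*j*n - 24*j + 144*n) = (j^2 + j*n - 4*j - 4*n)/(j^2 - 6*j*n + 4*j - 24*n)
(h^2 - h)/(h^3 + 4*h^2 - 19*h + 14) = h/(h^2 + 5*h - 14)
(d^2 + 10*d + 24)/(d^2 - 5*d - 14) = (d^2 + 10*d + 24)/(d^2 - 5*d - 14)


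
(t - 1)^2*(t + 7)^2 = t^4 + 12*t^3 + 22*t^2 - 84*t + 49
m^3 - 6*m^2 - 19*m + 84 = (m - 7)*(m - 3)*(m + 4)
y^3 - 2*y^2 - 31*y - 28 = (y - 7)*(y + 1)*(y + 4)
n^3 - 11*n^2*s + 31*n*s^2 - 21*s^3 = (n - 7*s)*(n - 3*s)*(n - s)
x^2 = x^2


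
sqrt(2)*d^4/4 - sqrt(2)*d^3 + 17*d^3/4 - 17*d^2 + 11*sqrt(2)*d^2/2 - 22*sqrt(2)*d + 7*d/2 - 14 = (d/2 + sqrt(2)/2)*(d - 4)*(d + 7*sqrt(2))*(sqrt(2)*d/2 + 1/2)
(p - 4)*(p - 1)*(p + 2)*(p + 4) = p^4 + p^3 - 18*p^2 - 16*p + 32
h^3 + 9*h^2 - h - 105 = (h - 3)*(h + 5)*(h + 7)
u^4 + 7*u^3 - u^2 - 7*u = u*(u - 1)*(u + 1)*(u + 7)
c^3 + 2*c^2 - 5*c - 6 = (c - 2)*(c + 1)*(c + 3)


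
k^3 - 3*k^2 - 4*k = k*(k - 4)*(k + 1)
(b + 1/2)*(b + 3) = b^2 + 7*b/2 + 3/2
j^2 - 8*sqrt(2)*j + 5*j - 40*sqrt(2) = (j + 5)*(j - 8*sqrt(2))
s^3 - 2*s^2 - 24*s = s*(s - 6)*(s + 4)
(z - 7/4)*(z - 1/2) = z^2 - 9*z/4 + 7/8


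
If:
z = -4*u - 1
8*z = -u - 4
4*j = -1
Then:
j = -1/4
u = -4/31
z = -15/31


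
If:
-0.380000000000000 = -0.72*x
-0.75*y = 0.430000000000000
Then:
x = 0.53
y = -0.57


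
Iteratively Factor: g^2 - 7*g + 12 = (g - 4)*(g - 3)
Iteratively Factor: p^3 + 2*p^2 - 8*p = (p)*(p^2 + 2*p - 8) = p*(p + 4)*(p - 2)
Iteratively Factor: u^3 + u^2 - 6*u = (u - 2)*(u^2 + 3*u) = (u - 2)*(u + 3)*(u)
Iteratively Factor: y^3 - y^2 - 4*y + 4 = (y - 2)*(y^2 + y - 2) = (y - 2)*(y - 1)*(y + 2)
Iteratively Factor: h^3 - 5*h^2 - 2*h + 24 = (h - 4)*(h^2 - h - 6) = (h - 4)*(h - 3)*(h + 2)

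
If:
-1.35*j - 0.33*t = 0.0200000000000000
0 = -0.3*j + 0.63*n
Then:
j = -0.244444444444444*t - 0.0148148148148148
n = -0.116402116402116*t - 0.00705467372134039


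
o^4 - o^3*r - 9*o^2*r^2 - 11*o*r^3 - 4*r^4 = (o - 4*r)*(o + r)^3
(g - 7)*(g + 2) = g^2 - 5*g - 14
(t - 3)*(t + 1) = t^2 - 2*t - 3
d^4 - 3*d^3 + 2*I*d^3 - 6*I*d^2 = d^2*(d - 3)*(d + 2*I)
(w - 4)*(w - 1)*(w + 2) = w^3 - 3*w^2 - 6*w + 8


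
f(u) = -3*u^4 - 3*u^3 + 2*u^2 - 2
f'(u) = -12*u^3 - 9*u^2 + 4*u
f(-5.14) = -1635.76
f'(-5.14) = 1371.22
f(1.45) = -20.20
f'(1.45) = -49.71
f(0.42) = -1.96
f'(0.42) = -0.80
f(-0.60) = -1.02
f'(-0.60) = -3.05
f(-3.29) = -225.00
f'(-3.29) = 316.76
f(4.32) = -1251.40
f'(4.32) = -1118.14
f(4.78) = -1850.10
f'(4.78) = -1497.10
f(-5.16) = -1663.35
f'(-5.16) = 1388.39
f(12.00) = -67106.00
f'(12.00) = -21984.00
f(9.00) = -21710.00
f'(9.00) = -9441.00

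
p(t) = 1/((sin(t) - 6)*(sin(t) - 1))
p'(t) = -cos(t)/((sin(t) - 6)*(sin(t) - 1)^2) - cos(t)/((sin(t) - 6)^2*(sin(t) - 1)) = (7 - 2*sin(t))*cos(t)/((sin(t) - 6)^2*(sin(t) - 1)^2)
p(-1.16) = 0.08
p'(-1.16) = 0.02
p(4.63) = 0.07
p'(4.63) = -0.00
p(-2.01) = 0.08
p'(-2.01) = -0.02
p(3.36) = 0.13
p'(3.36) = -0.13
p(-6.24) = 0.18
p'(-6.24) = 0.21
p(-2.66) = 0.11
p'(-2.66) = -0.08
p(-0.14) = 0.14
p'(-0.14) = 0.15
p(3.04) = 0.19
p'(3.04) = -0.24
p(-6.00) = 0.24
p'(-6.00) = 0.36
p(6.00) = 0.12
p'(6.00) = 0.11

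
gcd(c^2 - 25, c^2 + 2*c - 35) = c - 5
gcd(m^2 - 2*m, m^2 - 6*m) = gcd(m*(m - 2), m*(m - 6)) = m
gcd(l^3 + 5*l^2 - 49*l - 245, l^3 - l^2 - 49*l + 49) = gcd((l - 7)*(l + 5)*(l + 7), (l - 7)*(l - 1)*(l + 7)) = l^2 - 49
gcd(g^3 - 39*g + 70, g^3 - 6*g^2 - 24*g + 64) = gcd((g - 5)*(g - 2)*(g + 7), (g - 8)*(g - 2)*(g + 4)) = g - 2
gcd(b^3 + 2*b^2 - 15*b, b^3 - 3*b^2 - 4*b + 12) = b - 3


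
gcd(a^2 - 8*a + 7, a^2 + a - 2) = a - 1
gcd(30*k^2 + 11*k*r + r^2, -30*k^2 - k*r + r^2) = 5*k + r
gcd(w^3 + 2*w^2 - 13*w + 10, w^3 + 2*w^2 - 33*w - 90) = w + 5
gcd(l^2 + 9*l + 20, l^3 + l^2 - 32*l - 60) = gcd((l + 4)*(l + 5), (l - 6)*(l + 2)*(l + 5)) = l + 5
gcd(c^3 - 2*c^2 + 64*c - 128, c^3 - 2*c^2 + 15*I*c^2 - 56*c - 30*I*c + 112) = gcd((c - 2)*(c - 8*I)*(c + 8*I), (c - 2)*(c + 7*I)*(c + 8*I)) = c^2 + c*(-2 + 8*I) - 16*I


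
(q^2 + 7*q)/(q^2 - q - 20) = q*(q + 7)/(q^2 - q - 20)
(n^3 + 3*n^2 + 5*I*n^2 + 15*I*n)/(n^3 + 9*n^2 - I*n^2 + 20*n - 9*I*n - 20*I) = n*(n^2 + n*(3 + 5*I) + 15*I)/(n^3 + n^2*(9 - I) + n*(20 - 9*I) - 20*I)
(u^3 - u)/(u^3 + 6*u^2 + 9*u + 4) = u*(u - 1)/(u^2 + 5*u + 4)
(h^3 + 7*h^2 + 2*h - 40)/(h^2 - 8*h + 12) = (h^2 + 9*h + 20)/(h - 6)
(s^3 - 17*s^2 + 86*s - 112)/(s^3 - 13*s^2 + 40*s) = (s^2 - 9*s + 14)/(s*(s - 5))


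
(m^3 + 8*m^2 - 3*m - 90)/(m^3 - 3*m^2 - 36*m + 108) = (m + 5)/(m - 6)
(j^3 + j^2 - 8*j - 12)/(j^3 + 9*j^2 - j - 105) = (j^2 + 4*j + 4)/(j^2 + 12*j + 35)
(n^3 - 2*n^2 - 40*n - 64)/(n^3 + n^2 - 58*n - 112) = (n + 4)/(n + 7)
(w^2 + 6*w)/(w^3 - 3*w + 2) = w*(w + 6)/(w^3 - 3*w + 2)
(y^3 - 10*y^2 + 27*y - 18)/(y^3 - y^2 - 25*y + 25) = (y^2 - 9*y + 18)/(y^2 - 25)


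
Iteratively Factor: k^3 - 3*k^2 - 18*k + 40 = (k + 4)*(k^2 - 7*k + 10) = (k - 5)*(k + 4)*(k - 2)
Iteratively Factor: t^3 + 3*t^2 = (t + 3)*(t^2) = t*(t + 3)*(t)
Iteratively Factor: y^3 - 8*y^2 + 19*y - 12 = (y - 3)*(y^2 - 5*y + 4) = (y - 4)*(y - 3)*(y - 1)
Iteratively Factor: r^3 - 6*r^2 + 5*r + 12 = (r - 3)*(r^2 - 3*r - 4) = (r - 4)*(r - 3)*(r + 1)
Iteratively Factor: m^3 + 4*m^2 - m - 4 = (m + 4)*(m^2 - 1) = (m + 1)*(m + 4)*(m - 1)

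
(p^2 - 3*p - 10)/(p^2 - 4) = (p - 5)/(p - 2)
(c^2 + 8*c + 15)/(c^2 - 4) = (c^2 + 8*c + 15)/(c^2 - 4)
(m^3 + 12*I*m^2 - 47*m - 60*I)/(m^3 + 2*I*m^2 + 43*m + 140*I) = (m + 3*I)/(m - 7*I)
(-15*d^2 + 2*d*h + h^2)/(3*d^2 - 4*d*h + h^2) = (-5*d - h)/(d - h)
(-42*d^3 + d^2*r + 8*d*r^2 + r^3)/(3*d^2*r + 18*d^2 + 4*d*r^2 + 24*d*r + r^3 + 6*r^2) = (-14*d^2 + 5*d*r + r^2)/(d*r + 6*d + r^2 + 6*r)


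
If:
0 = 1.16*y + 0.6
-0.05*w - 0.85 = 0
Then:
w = -17.00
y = -0.52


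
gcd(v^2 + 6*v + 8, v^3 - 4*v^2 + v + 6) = 1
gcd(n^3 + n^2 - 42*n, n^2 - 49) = n + 7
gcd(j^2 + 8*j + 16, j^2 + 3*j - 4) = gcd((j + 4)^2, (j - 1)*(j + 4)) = j + 4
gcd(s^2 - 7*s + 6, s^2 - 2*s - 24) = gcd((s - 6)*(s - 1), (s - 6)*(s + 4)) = s - 6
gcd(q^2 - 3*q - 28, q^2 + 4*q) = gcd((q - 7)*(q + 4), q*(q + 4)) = q + 4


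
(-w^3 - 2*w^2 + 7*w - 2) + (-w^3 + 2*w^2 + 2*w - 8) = -2*w^3 + 9*w - 10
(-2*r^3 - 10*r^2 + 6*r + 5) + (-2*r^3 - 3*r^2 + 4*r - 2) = -4*r^3 - 13*r^2 + 10*r + 3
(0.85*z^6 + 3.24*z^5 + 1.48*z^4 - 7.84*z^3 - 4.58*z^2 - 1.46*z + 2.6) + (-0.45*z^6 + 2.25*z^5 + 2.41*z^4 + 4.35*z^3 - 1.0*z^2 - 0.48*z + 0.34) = 0.4*z^6 + 5.49*z^5 + 3.89*z^4 - 3.49*z^3 - 5.58*z^2 - 1.94*z + 2.94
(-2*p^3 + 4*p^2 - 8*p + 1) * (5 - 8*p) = 16*p^4 - 42*p^3 + 84*p^2 - 48*p + 5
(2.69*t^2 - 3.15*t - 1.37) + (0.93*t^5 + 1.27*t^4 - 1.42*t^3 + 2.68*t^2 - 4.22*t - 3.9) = 0.93*t^5 + 1.27*t^4 - 1.42*t^3 + 5.37*t^2 - 7.37*t - 5.27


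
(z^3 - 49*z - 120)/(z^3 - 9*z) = (z^2 - 3*z - 40)/(z*(z - 3))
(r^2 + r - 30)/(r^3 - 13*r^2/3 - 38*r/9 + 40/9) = 9*(r + 6)/(9*r^2 + 6*r - 8)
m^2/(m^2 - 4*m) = m/(m - 4)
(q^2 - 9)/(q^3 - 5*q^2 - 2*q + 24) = (q + 3)/(q^2 - 2*q - 8)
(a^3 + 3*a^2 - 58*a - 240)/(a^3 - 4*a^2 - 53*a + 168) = (a^2 + 11*a + 30)/(a^2 + 4*a - 21)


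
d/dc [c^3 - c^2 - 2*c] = 3*c^2 - 2*c - 2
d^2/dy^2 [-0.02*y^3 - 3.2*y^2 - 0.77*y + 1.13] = -0.12*y - 6.4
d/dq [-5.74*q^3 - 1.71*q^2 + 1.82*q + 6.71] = -17.22*q^2 - 3.42*q + 1.82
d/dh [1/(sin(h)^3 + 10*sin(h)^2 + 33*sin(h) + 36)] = -(3*sin(h) + 11)*cos(h)/((sin(h) + 3)^3*(sin(h) + 4)^2)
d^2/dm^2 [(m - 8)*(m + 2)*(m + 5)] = 6*m - 2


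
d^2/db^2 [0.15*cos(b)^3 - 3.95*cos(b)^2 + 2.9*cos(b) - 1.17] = -3.0125*cos(b) + 7.9*cos(2*b) - 0.3375*cos(3*b)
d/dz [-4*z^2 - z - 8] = -8*z - 1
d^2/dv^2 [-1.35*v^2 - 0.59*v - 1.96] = -2.70000000000000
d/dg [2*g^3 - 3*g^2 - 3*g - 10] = 6*g^2 - 6*g - 3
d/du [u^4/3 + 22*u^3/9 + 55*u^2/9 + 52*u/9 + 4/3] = 4*u^3/3 + 22*u^2/3 + 110*u/9 + 52/9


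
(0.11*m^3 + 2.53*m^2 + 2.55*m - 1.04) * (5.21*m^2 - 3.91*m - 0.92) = 0.5731*m^5 + 12.7512*m^4 + 3.292*m^3 - 17.7165*m^2 + 1.7204*m + 0.9568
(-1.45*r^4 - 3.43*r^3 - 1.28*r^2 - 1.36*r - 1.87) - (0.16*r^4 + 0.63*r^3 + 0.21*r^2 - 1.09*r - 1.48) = -1.61*r^4 - 4.06*r^3 - 1.49*r^2 - 0.27*r - 0.39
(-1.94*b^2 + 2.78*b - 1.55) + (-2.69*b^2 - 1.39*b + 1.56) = -4.63*b^2 + 1.39*b + 0.01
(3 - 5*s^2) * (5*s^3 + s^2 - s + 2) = -25*s^5 - 5*s^4 + 20*s^3 - 7*s^2 - 3*s + 6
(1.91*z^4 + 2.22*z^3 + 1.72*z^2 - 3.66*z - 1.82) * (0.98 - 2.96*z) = -5.6536*z^5 - 4.6994*z^4 - 2.9156*z^3 + 12.5192*z^2 + 1.8004*z - 1.7836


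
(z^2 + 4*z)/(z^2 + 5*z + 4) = z/(z + 1)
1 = 1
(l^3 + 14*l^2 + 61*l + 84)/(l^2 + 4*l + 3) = (l^2 + 11*l + 28)/(l + 1)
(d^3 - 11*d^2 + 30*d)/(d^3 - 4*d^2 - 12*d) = (d - 5)/(d + 2)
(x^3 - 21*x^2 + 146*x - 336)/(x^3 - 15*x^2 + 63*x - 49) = (x^2 - 14*x + 48)/(x^2 - 8*x + 7)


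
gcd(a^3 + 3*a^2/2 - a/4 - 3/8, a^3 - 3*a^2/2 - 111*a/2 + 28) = a - 1/2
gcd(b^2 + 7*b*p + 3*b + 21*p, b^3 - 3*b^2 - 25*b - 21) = b + 3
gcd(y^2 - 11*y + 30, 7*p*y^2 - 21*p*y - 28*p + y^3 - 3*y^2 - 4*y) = 1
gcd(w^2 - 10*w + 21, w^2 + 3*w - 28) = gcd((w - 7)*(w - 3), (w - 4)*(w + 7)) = 1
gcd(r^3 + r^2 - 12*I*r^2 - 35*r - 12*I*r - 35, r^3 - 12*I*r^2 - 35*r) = r^2 - 12*I*r - 35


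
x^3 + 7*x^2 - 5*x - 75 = (x - 3)*(x + 5)^2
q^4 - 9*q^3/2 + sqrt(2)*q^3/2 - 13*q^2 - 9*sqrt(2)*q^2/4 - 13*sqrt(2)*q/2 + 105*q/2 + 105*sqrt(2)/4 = (q - 5)*(q - 3)*(q + 7/2)*(q + sqrt(2)/2)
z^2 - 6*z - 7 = (z - 7)*(z + 1)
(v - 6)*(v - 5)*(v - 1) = v^3 - 12*v^2 + 41*v - 30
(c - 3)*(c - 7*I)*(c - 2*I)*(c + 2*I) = c^4 - 3*c^3 - 7*I*c^3 + 4*c^2 + 21*I*c^2 - 12*c - 28*I*c + 84*I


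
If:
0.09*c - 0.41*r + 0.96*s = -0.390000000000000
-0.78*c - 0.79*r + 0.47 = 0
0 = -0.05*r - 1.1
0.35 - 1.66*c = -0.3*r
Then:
No Solution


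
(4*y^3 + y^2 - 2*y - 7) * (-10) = -40*y^3 - 10*y^2 + 20*y + 70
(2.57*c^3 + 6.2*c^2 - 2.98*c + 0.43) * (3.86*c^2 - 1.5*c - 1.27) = 9.9202*c^5 + 20.077*c^4 - 24.0667*c^3 - 1.7442*c^2 + 3.1396*c - 0.5461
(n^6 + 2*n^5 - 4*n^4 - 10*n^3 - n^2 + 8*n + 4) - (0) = n^6 + 2*n^5 - 4*n^4 - 10*n^3 - n^2 + 8*n + 4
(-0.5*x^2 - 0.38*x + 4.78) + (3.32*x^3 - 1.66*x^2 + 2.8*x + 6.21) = 3.32*x^3 - 2.16*x^2 + 2.42*x + 10.99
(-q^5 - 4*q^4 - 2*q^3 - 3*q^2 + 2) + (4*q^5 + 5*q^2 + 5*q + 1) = 3*q^5 - 4*q^4 - 2*q^3 + 2*q^2 + 5*q + 3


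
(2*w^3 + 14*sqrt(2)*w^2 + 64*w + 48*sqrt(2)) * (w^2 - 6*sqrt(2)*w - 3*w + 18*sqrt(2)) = 2*w^5 - 6*w^4 + 2*sqrt(2)*w^4 - 104*w^3 - 6*sqrt(2)*w^3 - 336*sqrt(2)*w^2 + 312*w^2 - 576*w + 1008*sqrt(2)*w + 1728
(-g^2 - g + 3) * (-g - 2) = g^3 + 3*g^2 - g - 6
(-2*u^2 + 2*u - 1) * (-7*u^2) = 14*u^4 - 14*u^3 + 7*u^2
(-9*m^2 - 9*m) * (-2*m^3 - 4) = 18*m^5 + 18*m^4 + 36*m^2 + 36*m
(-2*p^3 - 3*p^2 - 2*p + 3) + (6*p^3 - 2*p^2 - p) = 4*p^3 - 5*p^2 - 3*p + 3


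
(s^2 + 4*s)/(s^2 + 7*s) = (s + 4)/(s + 7)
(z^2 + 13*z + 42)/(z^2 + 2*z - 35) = (z + 6)/(z - 5)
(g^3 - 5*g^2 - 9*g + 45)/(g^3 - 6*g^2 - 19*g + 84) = (g^2 - 2*g - 15)/(g^2 - 3*g - 28)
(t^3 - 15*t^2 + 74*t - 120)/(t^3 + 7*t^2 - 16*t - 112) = (t^2 - 11*t + 30)/(t^2 + 11*t + 28)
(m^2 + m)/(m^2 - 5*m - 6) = m/(m - 6)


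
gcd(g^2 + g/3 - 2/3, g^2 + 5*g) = 1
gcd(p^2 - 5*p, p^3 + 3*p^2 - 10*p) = p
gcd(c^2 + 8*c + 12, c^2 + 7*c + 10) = c + 2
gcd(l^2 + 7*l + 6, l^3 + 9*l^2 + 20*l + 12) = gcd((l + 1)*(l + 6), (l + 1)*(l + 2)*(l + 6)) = l^2 + 7*l + 6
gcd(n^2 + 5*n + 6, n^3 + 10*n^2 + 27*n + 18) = n + 3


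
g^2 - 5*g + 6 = (g - 3)*(g - 2)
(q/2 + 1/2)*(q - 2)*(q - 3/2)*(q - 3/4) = q^4/2 - 13*q^3/8 + 11*q^2/16 + 27*q/16 - 9/8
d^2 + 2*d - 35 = (d - 5)*(d + 7)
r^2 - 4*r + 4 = (r - 2)^2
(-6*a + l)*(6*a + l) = -36*a^2 + l^2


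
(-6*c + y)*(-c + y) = 6*c^2 - 7*c*y + y^2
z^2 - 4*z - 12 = (z - 6)*(z + 2)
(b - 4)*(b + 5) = b^2 + b - 20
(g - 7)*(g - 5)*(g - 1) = g^3 - 13*g^2 + 47*g - 35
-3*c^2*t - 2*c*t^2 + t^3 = t*(-3*c + t)*(c + t)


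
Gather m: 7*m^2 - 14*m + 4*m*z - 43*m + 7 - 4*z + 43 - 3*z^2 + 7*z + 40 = 7*m^2 + m*(4*z - 57) - 3*z^2 + 3*z + 90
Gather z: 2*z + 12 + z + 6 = 3*z + 18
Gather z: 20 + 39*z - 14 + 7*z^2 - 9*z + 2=7*z^2 + 30*z + 8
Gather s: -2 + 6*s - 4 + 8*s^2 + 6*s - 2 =8*s^2 + 12*s - 8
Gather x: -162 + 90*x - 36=90*x - 198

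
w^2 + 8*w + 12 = (w + 2)*(w + 6)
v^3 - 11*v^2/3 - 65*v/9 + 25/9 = (v - 5)*(v - 1/3)*(v + 5/3)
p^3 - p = p*(p - 1)*(p + 1)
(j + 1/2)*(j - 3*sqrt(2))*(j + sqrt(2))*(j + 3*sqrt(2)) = j^4 + j^3/2 + sqrt(2)*j^3 - 18*j^2 + sqrt(2)*j^2/2 - 18*sqrt(2)*j - 9*j - 9*sqrt(2)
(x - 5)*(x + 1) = x^2 - 4*x - 5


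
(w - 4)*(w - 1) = w^2 - 5*w + 4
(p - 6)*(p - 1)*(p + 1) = p^3 - 6*p^2 - p + 6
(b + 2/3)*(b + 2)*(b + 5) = b^3 + 23*b^2/3 + 44*b/3 + 20/3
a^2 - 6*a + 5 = (a - 5)*(a - 1)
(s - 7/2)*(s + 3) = s^2 - s/2 - 21/2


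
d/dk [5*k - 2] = 5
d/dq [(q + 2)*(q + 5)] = 2*q + 7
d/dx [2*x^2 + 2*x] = 4*x + 2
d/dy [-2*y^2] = -4*y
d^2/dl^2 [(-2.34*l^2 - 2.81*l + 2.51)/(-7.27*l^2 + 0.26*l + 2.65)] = (305.879434*l^3 - 525.477054*l^2 + 353.282742*l - 68.059042)/(384.240583*l^6 - 41.225262*l^5 - 418.706199*l^4 + 30.036604*l^3 + 152.623305*l^2 - 5.47755*l - 18.609625)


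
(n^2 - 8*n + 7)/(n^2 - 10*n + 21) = (n - 1)/(n - 3)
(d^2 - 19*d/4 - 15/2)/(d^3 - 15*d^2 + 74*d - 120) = (d + 5/4)/(d^2 - 9*d + 20)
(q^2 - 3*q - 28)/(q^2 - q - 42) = (q + 4)/(q + 6)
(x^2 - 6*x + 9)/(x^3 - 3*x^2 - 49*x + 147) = (x - 3)/(x^2 - 49)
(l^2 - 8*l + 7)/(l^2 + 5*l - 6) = (l - 7)/(l + 6)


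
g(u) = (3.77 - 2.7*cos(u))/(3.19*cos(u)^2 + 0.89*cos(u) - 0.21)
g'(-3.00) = 1.00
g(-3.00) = 3.17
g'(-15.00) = 14.59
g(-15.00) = 6.10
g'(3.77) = 9.78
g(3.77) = 5.14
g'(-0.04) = -0.05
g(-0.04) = 0.28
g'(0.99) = 7.30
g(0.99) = 1.85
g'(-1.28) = -91.00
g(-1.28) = 9.75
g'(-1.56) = -76.15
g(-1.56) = -18.70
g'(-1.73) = 16.70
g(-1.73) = -15.50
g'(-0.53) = -1.01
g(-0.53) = 0.49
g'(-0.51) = -0.94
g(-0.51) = 0.47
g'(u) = (3.77 - 2.7*cos(u))*(6.38*sin(u)*cos(u) + 0.89*sin(u))/(3.19*cos(u)^2 + 0.89*cos(u) - 0.21)^2 + 2.7*sin(u)/(3.19*cos(u)^2 + 0.89*cos(u) - 0.21)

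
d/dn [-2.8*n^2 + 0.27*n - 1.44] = 0.27 - 5.6*n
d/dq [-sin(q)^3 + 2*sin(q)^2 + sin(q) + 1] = (-3*sin(q)^2 + 4*sin(q) + 1)*cos(q)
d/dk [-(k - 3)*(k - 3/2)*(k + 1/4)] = -3*k^2 + 17*k/2 - 27/8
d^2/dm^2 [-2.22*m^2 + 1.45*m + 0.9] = -4.44000000000000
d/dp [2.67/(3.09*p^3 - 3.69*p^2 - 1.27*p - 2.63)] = (-24.7509*p^2 + 19.7046*p + 3.3909)/(-3.09*p^3 + 3.69*p^2 + 1.27*p + 2.63)^2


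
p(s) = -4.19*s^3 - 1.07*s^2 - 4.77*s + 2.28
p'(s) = -12.57*s^2 - 2.14*s - 4.77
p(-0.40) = 4.28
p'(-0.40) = -5.93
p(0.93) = -6.45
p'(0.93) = -17.63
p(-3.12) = 134.00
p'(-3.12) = -120.45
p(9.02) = -3202.72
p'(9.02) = -1046.77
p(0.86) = -5.28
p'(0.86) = -15.91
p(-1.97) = 39.56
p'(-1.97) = -49.34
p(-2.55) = 76.96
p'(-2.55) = -81.05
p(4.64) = -461.46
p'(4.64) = -285.33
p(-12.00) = 7145.76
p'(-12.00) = -1789.17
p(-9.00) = 3013.05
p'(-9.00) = -1003.68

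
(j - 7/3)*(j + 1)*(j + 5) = j^3 + 11*j^2/3 - 9*j - 35/3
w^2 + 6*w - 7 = (w - 1)*(w + 7)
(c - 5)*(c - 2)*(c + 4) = c^3 - 3*c^2 - 18*c + 40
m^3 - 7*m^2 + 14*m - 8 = (m - 4)*(m - 2)*(m - 1)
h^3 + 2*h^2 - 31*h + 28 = (h - 4)*(h - 1)*(h + 7)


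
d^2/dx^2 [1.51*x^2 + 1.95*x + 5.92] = 3.02000000000000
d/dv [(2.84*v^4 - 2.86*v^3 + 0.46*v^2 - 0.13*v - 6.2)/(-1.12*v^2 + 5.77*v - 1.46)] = (-6.3616*v^5 + 52.3636*v^4 - 49.59*v^3 + 15.0354*v^2 - 15.2312*v + 35.9638)/(1.2544*v^4 - 12.9248*v^3 + 36.5633*v^2 - 16.8484*v + 2.1316)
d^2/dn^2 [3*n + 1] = 0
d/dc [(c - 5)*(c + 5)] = 2*c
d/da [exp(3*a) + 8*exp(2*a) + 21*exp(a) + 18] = (3*exp(2*a) + 16*exp(a) + 21)*exp(a)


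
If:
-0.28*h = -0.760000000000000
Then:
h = 2.71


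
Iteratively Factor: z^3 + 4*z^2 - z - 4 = (z - 1)*(z^2 + 5*z + 4) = (z - 1)*(z + 4)*(z + 1)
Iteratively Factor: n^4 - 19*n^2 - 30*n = (n + 2)*(n^3 - 2*n^2 - 15*n) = n*(n + 2)*(n^2 - 2*n - 15) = n*(n + 2)*(n + 3)*(n - 5)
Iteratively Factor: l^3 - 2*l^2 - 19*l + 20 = (l + 4)*(l^2 - 6*l + 5) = (l - 1)*(l + 4)*(l - 5)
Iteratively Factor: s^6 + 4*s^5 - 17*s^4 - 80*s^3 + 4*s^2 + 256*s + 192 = (s + 3)*(s^5 + s^4 - 20*s^3 - 20*s^2 + 64*s + 64) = (s - 2)*(s + 3)*(s^4 + 3*s^3 - 14*s^2 - 48*s - 32) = (s - 2)*(s + 2)*(s + 3)*(s^3 + s^2 - 16*s - 16) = (s - 2)*(s + 2)*(s + 3)*(s + 4)*(s^2 - 3*s - 4) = (s - 4)*(s - 2)*(s + 2)*(s + 3)*(s + 4)*(s + 1)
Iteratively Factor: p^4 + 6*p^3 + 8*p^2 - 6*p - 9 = (p - 1)*(p^3 + 7*p^2 + 15*p + 9) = (p - 1)*(p + 1)*(p^2 + 6*p + 9) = (p - 1)*(p + 1)*(p + 3)*(p + 3)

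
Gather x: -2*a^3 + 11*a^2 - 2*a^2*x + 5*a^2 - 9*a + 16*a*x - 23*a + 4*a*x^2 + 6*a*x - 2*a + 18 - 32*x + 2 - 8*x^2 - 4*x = -2*a^3 + 16*a^2 - 34*a + x^2*(4*a - 8) + x*(-2*a^2 + 22*a - 36) + 20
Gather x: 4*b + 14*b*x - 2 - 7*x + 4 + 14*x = 4*b + x*(14*b + 7) + 2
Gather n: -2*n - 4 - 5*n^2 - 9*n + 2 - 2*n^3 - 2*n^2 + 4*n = -2*n^3 - 7*n^2 - 7*n - 2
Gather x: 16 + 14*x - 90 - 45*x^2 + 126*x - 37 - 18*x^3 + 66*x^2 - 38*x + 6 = -18*x^3 + 21*x^2 + 102*x - 105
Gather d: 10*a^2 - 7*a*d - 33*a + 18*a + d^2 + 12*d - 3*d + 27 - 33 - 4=10*a^2 - 15*a + d^2 + d*(9 - 7*a) - 10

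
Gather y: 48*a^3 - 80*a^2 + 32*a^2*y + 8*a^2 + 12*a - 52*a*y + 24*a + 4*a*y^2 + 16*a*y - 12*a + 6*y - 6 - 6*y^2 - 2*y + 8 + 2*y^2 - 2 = 48*a^3 - 72*a^2 + 24*a + y^2*(4*a - 4) + y*(32*a^2 - 36*a + 4)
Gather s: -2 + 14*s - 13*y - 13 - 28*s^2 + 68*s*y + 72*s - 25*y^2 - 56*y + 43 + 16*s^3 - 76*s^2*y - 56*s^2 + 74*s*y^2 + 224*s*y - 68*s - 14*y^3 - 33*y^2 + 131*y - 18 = 16*s^3 + s^2*(-76*y - 84) + s*(74*y^2 + 292*y + 18) - 14*y^3 - 58*y^2 + 62*y + 10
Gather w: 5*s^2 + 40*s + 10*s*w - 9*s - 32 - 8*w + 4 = 5*s^2 + 31*s + w*(10*s - 8) - 28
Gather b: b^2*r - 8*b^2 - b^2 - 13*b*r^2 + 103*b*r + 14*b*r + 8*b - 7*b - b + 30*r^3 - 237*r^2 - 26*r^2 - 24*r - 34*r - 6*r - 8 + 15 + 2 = b^2*(r - 9) + b*(-13*r^2 + 117*r) + 30*r^3 - 263*r^2 - 64*r + 9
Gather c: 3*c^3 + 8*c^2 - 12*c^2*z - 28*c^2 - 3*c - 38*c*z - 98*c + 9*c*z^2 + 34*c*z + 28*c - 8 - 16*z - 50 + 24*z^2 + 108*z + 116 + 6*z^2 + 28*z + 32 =3*c^3 + c^2*(-12*z - 20) + c*(9*z^2 - 4*z - 73) + 30*z^2 + 120*z + 90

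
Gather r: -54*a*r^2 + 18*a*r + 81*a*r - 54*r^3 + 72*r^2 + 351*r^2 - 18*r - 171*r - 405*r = -54*r^3 + r^2*(423 - 54*a) + r*(99*a - 594)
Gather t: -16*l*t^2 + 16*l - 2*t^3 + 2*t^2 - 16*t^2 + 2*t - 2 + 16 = 16*l - 2*t^3 + t^2*(-16*l - 14) + 2*t + 14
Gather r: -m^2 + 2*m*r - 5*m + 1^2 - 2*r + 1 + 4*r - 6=-m^2 - 5*m + r*(2*m + 2) - 4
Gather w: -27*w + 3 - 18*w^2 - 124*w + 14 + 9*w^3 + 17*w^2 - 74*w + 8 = 9*w^3 - w^2 - 225*w + 25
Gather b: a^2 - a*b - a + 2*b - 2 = a^2 - a + b*(2 - a) - 2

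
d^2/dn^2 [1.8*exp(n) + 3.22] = 1.8*exp(n)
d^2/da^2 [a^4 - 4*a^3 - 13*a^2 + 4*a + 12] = 12*a^2 - 24*a - 26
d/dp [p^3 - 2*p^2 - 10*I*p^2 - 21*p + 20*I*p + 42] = 3*p^2 - 4*p - 20*I*p - 21 + 20*I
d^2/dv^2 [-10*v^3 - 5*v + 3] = -60*v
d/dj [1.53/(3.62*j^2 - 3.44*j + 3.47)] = (5.2632 - 11.0772*j)/(3.62*j^2 - 3.44*j + 3.47)^2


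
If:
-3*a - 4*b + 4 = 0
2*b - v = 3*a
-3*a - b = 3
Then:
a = -16/9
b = 7/3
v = 10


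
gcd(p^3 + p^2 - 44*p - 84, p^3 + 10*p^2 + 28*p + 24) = p^2 + 8*p + 12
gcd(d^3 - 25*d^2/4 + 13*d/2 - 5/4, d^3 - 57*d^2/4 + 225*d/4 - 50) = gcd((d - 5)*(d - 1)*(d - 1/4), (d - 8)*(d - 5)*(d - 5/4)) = d - 5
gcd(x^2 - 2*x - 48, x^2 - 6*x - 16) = x - 8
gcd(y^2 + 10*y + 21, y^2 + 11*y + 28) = y + 7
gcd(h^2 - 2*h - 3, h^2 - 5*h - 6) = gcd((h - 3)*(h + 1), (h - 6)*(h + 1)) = h + 1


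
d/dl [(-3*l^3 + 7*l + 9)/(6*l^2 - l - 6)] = (-(12*l - 1)*(-3*l^3 + 7*l + 9) + (9*l^2 - 7)*(-6*l^2 + l + 6))/(-6*l^2 + l + 6)^2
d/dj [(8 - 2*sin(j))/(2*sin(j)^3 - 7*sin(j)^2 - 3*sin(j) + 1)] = 2*(4*sin(j)^3 - 31*sin(j)^2 + 56*sin(j) + 11)*cos(j)/(2*sin(j)^3 - 7*sin(j)^2 - 3*sin(j) + 1)^2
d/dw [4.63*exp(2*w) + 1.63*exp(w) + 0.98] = (9.26*exp(w) + 1.63)*exp(w)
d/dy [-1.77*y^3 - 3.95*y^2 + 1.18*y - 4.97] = -5.31*y^2 - 7.9*y + 1.18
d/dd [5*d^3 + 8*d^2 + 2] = d*(15*d + 16)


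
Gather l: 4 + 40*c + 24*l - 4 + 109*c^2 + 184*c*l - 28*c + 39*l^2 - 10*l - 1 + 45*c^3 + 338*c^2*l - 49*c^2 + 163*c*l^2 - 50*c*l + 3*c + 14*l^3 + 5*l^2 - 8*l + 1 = 45*c^3 + 60*c^2 + 15*c + 14*l^3 + l^2*(163*c + 44) + l*(338*c^2 + 134*c + 6)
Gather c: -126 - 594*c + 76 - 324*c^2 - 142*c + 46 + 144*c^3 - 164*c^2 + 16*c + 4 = 144*c^3 - 488*c^2 - 720*c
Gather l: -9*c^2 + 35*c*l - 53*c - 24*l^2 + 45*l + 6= -9*c^2 - 53*c - 24*l^2 + l*(35*c + 45) + 6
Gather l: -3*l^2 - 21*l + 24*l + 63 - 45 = -3*l^2 + 3*l + 18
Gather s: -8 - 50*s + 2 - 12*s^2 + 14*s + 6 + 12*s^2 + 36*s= 0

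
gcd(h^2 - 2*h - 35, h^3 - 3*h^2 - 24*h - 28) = h - 7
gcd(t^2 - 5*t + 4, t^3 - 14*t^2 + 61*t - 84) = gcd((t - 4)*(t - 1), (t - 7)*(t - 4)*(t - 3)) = t - 4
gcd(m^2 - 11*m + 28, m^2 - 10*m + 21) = m - 7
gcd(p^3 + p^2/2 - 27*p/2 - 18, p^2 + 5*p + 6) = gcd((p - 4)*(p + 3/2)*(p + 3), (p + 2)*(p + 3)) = p + 3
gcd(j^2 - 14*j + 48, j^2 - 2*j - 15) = 1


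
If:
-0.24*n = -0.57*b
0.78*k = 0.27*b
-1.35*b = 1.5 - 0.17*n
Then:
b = -1.59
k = -0.55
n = -3.76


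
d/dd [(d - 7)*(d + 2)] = 2*d - 5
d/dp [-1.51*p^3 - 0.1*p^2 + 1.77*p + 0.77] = -4.53*p^2 - 0.2*p + 1.77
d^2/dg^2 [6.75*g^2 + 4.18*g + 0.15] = 13.5000000000000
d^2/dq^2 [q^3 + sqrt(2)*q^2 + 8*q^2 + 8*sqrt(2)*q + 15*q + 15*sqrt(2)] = 6*q + 2*sqrt(2) + 16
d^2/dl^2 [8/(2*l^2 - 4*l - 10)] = 8*(l^2 - 2*l - 4*(l - 1)^2 - 5)/(-l^2 + 2*l + 5)^3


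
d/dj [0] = 0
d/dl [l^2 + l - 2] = 2*l + 1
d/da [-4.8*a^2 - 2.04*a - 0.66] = -9.6*a - 2.04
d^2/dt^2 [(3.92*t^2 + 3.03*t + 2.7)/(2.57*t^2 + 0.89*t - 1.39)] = (22.093262*t^3 + 191.019876*t^2 + 101.998674*t + 46.21225)/(16.974593*t^6 + 17.635083*t^5 - 21.435342*t^4 - 18.371113*t^3 + 11.593434*t^2 + 5.158707*t - 2.685619)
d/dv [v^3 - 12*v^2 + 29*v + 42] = 3*v^2 - 24*v + 29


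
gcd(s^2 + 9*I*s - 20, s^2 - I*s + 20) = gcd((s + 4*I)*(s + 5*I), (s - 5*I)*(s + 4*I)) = s + 4*I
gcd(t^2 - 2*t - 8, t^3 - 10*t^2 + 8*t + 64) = t^2 - 2*t - 8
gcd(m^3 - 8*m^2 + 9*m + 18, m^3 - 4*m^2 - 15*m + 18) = m - 6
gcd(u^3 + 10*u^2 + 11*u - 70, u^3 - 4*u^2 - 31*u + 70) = u^2 + 3*u - 10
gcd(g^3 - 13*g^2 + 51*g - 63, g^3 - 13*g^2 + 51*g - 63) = g^3 - 13*g^2 + 51*g - 63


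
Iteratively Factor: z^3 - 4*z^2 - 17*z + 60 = (z - 3)*(z^2 - z - 20) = (z - 5)*(z - 3)*(z + 4)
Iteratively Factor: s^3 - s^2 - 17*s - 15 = (s - 5)*(s^2 + 4*s + 3) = (s - 5)*(s + 1)*(s + 3)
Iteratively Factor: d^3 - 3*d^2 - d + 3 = (d + 1)*(d^2 - 4*d + 3) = (d - 1)*(d + 1)*(d - 3)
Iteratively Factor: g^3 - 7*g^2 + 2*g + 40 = (g + 2)*(g^2 - 9*g + 20) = (g - 5)*(g + 2)*(g - 4)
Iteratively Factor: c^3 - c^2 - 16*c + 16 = (c - 1)*(c^2 - 16) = (c - 1)*(c + 4)*(c - 4)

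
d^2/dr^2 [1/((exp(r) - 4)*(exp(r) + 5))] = (4*exp(3*r) + 3*exp(2*r) + 81*exp(r) + 20)*exp(r)/(exp(6*r) + 3*exp(5*r) - 57*exp(4*r) - 119*exp(3*r) + 1140*exp(2*r) + 1200*exp(r) - 8000)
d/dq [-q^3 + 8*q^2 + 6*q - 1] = -3*q^2 + 16*q + 6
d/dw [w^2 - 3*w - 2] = 2*w - 3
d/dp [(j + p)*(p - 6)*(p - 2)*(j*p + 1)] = j*(j + p)*(p - 6)*(p - 2) + (j + p)*(p - 6)*(j*p + 1) + (j + p)*(p - 2)*(j*p + 1) + (p - 6)*(p - 2)*(j*p + 1)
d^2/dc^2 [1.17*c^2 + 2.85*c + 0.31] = 2.34000000000000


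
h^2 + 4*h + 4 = (h + 2)^2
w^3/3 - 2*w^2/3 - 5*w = w*(w/3 + 1)*(w - 5)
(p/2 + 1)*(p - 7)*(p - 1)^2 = p^4/2 - 7*p^3/2 - 3*p^2/2 + 23*p/2 - 7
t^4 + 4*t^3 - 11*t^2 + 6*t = t*(t - 1)^2*(t + 6)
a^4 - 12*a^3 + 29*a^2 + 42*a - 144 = (a - 8)*(a - 3)^2*(a + 2)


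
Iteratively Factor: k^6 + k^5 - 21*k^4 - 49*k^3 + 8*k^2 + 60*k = (k)*(k^5 + k^4 - 21*k^3 - 49*k^2 + 8*k + 60) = k*(k + 3)*(k^4 - 2*k^3 - 15*k^2 - 4*k + 20) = k*(k + 2)*(k + 3)*(k^3 - 4*k^2 - 7*k + 10) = k*(k - 1)*(k + 2)*(k + 3)*(k^2 - 3*k - 10) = k*(k - 1)*(k + 2)^2*(k + 3)*(k - 5)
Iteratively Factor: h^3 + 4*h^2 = (h + 4)*(h^2) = h*(h + 4)*(h)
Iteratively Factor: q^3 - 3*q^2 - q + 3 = (q + 1)*(q^2 - 4*q + 3) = (q - 3)*(q + 1)*(q - 1)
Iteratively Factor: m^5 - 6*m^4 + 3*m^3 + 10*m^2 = (m + 1)*(m^4 - 7*m^3 + 10*m^2) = (m - 2)*(m + 1)*(m^3 - 5*m^2) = (m - 5)*(m - 2)*(m + 1)*(m^2) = m*(m - 5)*(m - 2)*(m + 1)*(m)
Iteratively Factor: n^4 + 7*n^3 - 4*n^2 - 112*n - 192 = (n + 4)*(n^3 + 3*n^2 - 16*n - 48) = (n - 4)*(n + 4)*(n^2 + 7*n + 12) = (n - 4)*(n + 3)*(n + 4)*(n + 4)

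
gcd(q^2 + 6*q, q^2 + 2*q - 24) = q + 6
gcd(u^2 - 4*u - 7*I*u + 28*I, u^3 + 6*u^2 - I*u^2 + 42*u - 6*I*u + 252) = u - 7*I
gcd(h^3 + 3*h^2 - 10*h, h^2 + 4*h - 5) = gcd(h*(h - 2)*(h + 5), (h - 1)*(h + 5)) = h + 5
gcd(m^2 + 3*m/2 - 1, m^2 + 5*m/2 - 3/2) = m - 1/2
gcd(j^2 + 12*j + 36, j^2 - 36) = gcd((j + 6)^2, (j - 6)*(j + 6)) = j + 6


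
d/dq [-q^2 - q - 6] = -2*q - 1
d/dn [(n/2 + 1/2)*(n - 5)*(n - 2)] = 3*n^2/2 - 6*n + 3/2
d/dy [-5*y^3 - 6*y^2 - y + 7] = -15*y^2 - 12*y - 1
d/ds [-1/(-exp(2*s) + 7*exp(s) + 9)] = (7 - 2*exp(s))*exp(s)/(-exp(2*s) + 7*exp(s) + 9)^2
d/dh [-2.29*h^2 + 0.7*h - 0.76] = 0.7 - 4.58*h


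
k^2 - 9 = (k - 3)*(k + 3)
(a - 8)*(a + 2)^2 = a^3 - 4*a^2 - 28*a - 32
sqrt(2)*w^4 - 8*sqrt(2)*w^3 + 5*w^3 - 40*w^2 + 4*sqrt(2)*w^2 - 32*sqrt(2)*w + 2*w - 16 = (w - 8)*(w + sqrt(2))^2*(sqrt(2)*w + 1)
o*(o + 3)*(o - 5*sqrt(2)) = o^3 - 5*sqrt(2)*o^2 + 3*o^2 - 15*sqrt(2)*o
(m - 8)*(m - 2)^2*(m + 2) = m^4 - 10*m^3 + 12*m^2 + 40*m - 64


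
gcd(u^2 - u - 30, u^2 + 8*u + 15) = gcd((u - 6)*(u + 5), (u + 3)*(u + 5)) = u + 5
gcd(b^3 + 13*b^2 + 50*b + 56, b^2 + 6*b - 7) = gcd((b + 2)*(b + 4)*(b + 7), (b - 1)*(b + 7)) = b + 7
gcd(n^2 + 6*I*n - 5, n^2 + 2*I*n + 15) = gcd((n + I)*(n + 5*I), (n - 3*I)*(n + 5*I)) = n + 5*I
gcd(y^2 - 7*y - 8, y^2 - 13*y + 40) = y - 8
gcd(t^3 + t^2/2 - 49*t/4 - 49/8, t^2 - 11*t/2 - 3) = t + 1/2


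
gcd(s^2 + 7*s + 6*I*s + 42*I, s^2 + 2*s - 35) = s + 7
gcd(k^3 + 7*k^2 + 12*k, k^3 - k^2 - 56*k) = k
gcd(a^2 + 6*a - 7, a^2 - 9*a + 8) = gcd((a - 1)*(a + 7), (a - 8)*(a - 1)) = a - 1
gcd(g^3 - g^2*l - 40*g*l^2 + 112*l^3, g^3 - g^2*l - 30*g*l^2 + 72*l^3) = g - 4*l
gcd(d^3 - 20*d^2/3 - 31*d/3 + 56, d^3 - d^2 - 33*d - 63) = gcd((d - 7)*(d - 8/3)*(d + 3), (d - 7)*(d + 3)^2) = d^2 - 4*d - 21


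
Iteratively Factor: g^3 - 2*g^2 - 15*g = (g - 5)*(g^2 + 3*g) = g*(g - 5)*(g + 3)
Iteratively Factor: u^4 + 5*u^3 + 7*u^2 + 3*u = (u + 3)*(u^3 + 2*u^2 + u) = u*(u + 3)*(u^2 + 2*u + 1) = u*(u + 1)*(u + 3)*(u + 1)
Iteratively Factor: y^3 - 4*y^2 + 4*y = (y - 2)*(y^2 - 2*y) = (y - 2)^2*(y)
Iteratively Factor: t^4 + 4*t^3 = (t)*(t^3 + 4*t^2) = t*(t + 4)*(t^2) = t^2*(t + 4)*(t)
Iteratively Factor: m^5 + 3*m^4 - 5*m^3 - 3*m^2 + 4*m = (m + 1)*(m^4 + 2*m^3 - 7*m^2 + 4*m) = (m - 1)*(m + 1)*(m^3 + 3*m^2 - 4*m) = (m - 1)*(m + 1)*(m + 4)*(m^2 - m) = m*(m - 1)*(m + 1)*(m + 4)*(m - 1)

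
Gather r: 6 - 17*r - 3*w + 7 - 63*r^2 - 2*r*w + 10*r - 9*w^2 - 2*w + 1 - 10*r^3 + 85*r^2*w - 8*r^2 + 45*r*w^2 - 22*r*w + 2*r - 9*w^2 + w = -10*r^3 + r^2*(85*w - 71) + r*(45*w^2 - 24*w - 5) - 18*w^2 - 4*w + 14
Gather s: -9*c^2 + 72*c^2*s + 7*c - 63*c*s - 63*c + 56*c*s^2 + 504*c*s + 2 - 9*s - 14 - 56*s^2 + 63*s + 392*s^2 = -9*c^2 - 56*c + s^2*(56*c + 336) + s*(72*c^2 + 441*c + 54) - 12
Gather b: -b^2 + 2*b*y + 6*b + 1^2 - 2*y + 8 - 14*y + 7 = -b^2 + b*(2*y + 6) - 16*y + 16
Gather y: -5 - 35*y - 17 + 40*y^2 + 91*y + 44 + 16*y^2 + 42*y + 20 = 56*y^2 + 98*y + 42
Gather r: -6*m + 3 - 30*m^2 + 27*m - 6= -30*m^2 + 21*m - 3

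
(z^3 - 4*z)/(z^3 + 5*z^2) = (z^2 - 4)/(z*(z + 5))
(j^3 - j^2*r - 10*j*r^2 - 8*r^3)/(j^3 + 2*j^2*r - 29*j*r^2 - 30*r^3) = (-j^2 + 2*j*r + 8*r^2)/(-j^2 - j*r + 30*r^2)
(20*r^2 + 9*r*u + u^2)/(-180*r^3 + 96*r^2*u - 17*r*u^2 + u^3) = (-20*r^2 - 9*r*u - u^2)/(180*r^3 - 96*r^2*u + 17*r*u^2 - u^3)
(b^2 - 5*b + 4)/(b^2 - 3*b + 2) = (b - 4)/(b - 2)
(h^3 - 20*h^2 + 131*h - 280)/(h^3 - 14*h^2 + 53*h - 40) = (h - 7)/(h - 1)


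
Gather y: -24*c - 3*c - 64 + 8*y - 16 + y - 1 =-27*c + 9*y - 81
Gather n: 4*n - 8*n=-4*n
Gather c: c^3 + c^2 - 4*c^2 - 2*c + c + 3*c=c^3 - 3*c^2 + 2*c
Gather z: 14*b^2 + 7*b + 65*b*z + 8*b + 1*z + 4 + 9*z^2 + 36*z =14*b^2 + 15*b + 9*z^2 + z*(65*b + 37) + 4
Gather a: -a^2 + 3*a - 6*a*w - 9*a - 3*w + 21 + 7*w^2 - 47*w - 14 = -a^2 + a*(-6*w - 6) + 7*w^2 - 50*w + 7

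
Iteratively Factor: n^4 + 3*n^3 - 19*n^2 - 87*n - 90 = (n + 3)*(n^3 - 19*n - 30) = (n + 2)*(n + 3)*(n^2 - 2*n - 15) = (n - 5)*(n + 2)*(n + 3)*(n + 3)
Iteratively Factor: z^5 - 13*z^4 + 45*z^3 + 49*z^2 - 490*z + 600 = (z - 5)*(z^4 - 8*z^3 + 5*z^2 + 74*z - 120) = (z - 5)*(z - 4)*(z^3 - 4*z^2 - 11*z + 30) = (z - 5)*(z - 4)*(z - 2)*(z^2 - 2*z - 15) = (z - 5)^2*(z - 4)*(z - 2)*(z + 3)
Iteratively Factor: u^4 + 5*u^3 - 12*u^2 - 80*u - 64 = (u - 4)*(u^3 + 9*u^2 + 24*u + 16) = (u - 4)*(u + 4)*(u^2 + 5*u + 4) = (u - 4)*(u + 1)*(u + 4)*(u + 4)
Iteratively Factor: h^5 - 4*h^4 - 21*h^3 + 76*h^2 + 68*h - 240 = (h + 4)*(h^4 - 8*h^3 + 11*h^2 + 32*h - 60) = (h - 2)*(h + 4)*(h^3 - 6*h^2 - h + 30) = (h - 5)*(h - 2)*(h + 4)*(h^2 - h - 6) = (h - 5)*(h - 3)*(h - 2)*(h + 4)*(h + 2)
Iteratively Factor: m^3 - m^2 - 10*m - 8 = (m + 2)*(m^2 - 3*m - 4) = (m - 4)*(m + 2)*(m + 1)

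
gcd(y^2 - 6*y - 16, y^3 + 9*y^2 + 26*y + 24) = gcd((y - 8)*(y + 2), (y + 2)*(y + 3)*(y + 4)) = y + 2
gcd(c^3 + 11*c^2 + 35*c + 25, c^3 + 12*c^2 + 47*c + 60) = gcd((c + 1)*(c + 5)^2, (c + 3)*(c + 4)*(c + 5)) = c + 5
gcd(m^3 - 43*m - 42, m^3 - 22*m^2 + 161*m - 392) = m - 7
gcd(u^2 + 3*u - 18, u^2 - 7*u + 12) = u - 3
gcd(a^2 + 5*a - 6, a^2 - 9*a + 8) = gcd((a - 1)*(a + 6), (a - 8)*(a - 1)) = a - 1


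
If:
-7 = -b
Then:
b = 7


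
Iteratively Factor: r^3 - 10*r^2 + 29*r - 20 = (r - 1)*(r^2 - 9*r + 20) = (r - 5)*(r - 1)*(r - 4)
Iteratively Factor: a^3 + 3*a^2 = (a + 3)*(a^2) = a*(a + 3)*(a)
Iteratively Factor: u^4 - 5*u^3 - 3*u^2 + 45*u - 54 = (u - 3)*(u^3 - 2*u^2 - 9*u + 18) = (u - 3)^2*(u^2 + u - 6) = (u - 3)^2*(u - 2)*(u + 3)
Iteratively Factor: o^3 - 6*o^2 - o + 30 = (o - 5)*(o^2 - o - 6) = (o - 5)*(o + 2)*(o - 3)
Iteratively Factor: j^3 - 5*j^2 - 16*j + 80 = (j + 4)*(j^2 - 9*j + 20) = (j - 5)*(j + 4)*(j - 4)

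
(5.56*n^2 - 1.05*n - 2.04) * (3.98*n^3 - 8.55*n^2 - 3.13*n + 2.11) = 22.1288*n^5 - 51.717*n^4 - 16.5445*n^3 + 32.4601*n^2 + 4.1697*n - 4.3044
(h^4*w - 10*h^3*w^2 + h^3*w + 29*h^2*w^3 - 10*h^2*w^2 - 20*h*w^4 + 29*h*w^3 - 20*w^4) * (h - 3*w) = h^5*w - 13*h^4*w^2 + h^4*w + 59*h^3*w^3 - 13*h^3*w^2 - 107*h^2*w^4 + 59*h^2*w^3 + 60*h*w^5 - 107*h*w^4 + 60*w^5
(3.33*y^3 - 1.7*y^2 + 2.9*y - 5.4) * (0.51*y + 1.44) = 1.6983*y^4 + 3.9282*y^3 - 0.969*y^2 + 1.422*y - 7.776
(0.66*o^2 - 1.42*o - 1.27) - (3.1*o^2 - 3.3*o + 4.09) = -2.44*o^2 + 1.88*o - 5.36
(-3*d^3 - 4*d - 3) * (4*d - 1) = -12*d^4 + 3*d^3 - 16*d^2 - 8*d + 3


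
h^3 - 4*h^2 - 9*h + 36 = (h - 4)*(h - 3)*(h + 3)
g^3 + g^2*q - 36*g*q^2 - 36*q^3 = (g - 6*q)*(g + q)*(g + 6*q)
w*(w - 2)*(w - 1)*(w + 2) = w^4 - w^3 - 4*w^2 + 4*w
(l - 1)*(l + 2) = l^2 + l - 2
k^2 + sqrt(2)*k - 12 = (k - 2*sqrt(2))*(k + 3*sqrt(2))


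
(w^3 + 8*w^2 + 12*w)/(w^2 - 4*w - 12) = w*(w + 6)/(w - 6)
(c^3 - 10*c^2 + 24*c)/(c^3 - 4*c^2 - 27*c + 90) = c*(c - 4)/(c^2 + 2*c - 15)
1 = 1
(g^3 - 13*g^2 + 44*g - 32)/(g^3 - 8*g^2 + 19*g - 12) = (g - 8)/(g - 3)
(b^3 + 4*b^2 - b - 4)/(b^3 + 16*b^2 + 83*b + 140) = (b^2 - 1)/(b^2 + 12*b + 35)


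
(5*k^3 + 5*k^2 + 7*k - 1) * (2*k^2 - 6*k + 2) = 10*k^5 - 20*k^4 - 6*k^3 - 34*k^2 + 20*k - 2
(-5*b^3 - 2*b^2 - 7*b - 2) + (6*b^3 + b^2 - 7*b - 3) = b^3 - b^2 - 14*b - 5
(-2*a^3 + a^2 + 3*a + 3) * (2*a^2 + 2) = -4*a^5 + 2*a^4 + 2*a^3 + 8*a^2 + 6*a + 6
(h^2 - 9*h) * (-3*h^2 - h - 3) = -3*h^4 + 26*h^3 + 6*h^2 + 27*h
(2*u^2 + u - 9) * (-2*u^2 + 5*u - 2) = -4*u^4 + 8*u^3 + 19*u^2 - 47*u + 18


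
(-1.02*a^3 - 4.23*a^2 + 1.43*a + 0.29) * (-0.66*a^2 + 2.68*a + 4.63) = 0.6732*a^5 + 0.0582000000000003*a^4 - 17.0028*a^3 - 15.9439*a^2 + 7.3981*a + 1.3427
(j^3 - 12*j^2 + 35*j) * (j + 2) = j^4 - 10*j^3 + 11*j^2 + 70*j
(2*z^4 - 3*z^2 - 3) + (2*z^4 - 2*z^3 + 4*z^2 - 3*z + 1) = 4*z^4 - 2*z^3 + z^2 - 3*z - 2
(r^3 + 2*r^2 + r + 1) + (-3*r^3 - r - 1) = -2*r^3 + 2*r^2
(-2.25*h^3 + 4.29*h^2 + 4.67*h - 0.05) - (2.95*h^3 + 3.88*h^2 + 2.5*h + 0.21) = -5.2*h^3 + 0.41*h^2 + 2.17*h - 0.26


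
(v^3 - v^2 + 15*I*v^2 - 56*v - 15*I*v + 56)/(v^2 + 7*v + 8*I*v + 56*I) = (v^2 + v*(-1 + 7*I) - 7*I)/(v + 7)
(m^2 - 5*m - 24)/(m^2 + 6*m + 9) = (m - 8)/(m + 3)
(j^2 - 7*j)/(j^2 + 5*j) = (j - 7)/(j + 5)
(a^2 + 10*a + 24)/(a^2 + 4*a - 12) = (a + 4)/(a - 2)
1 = 1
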